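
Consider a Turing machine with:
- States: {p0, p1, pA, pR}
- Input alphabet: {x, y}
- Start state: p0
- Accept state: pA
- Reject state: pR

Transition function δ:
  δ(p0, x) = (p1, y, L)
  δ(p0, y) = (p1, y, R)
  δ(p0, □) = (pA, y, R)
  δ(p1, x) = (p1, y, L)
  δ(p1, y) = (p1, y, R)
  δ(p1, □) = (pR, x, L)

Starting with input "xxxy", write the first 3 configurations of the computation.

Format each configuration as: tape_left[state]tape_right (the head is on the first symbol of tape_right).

Transitions applied:
Step 1: δ(p0, x) = (p1, y, L)
Step 2: δ(p1, □) = (pR, x, L)

The first 3 configurations are:
[p0]xxxy ⊢ [p1]□yxxy ⊢ [pR]□xyxxy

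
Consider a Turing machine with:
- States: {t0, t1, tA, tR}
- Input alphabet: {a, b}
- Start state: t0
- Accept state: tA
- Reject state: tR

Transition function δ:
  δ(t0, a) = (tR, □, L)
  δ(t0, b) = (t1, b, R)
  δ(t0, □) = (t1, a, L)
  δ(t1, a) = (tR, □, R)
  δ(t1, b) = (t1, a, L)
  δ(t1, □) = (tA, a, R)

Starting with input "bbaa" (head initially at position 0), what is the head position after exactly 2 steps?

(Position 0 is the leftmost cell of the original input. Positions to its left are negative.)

Execution trace (head position shown):
Step 0: [t0]bbaa  (head at position 0)
Step 1: move right → b[t1]baa  (head at position 1)
Step 2: move left → [t1]baaa  (head at position 0)

After 2 steps, the head is at position 0.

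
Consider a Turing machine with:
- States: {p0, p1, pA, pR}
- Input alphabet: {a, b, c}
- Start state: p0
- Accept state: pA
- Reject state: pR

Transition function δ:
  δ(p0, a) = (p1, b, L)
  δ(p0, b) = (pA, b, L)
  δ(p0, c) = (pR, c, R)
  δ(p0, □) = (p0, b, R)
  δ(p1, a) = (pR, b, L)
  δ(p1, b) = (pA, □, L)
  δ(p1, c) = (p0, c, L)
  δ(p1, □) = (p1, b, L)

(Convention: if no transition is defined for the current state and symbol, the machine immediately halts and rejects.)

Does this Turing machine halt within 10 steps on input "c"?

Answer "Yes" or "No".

Execution trace:
Initial: [p0]c
Step 1: δ(p0, c) = (pR, c, R) → c[pR]□

The machine reaches the reject state pR and halts.
The machine halted after 1 step (within the 10-step bound).

Answer: Yes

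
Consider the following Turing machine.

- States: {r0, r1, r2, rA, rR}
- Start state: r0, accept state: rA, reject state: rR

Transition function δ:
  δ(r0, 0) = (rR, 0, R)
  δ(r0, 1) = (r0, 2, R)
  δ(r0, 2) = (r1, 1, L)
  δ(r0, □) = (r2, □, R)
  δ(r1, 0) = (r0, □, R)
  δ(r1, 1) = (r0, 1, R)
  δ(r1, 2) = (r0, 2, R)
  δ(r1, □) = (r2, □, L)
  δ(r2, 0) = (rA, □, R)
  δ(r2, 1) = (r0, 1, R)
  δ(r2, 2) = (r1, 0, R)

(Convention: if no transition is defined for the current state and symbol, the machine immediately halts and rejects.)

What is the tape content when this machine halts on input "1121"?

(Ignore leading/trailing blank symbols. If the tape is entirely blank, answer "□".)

Execution trace:
Initial: [r0]1121
Step 1: δ(r0, 1) = (r0, 2, R) → 2[r0]121
Step 2: δ(r0, 1) = (r0, 2, R) → 22[r0]21
Step 3: δ(r0, 2) = (r1, 1, L) → 2[r1]211
Step 4: δ(r1, 2) = (r0, 2, R) → 22[r0]11
Step 5: δ(r0, 1) = (r0, 2, R) → 222[r0]1
Step 6: δ(r0, 1) = (r0, 2, R) → 2222[r0]□
Step 7: δ(r0, □) = (r2, □, R) → 2222□[r2]□

No transition is defined for δ(r2, □). By convention the machine halts and rejects.

Final tape (ignoring leading/trailing blanks): 2222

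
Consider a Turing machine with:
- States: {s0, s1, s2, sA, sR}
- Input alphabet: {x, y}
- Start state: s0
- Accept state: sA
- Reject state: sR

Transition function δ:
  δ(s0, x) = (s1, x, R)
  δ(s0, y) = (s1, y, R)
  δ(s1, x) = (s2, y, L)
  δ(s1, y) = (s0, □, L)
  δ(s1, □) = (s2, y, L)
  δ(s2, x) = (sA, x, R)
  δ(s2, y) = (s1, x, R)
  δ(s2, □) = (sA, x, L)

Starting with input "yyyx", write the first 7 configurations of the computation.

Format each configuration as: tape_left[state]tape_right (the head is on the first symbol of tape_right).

Transitions applied:
Step 1: δ(s0, y) = (s1, y, R)
Step 2: δ(s1, y) = (s0, □, L)
Step 3: δ(s0, y) = (s1, y, R)
Step 4: δ(s1, □) = (s2, y, L)
Step 5: δ(s2, y) = (s1, x, R)
Step 6: δ(s1, y) = (s0, □, L)

The first 7 configurations are:
[s0]yyyx ⊢ y[s1]yyx ⊢ [s0]y□yx ⊢ y[s1]□yx ⊢ [s2]yyyx ⊢ x[s1]yyx ⊢ [s0]x□yx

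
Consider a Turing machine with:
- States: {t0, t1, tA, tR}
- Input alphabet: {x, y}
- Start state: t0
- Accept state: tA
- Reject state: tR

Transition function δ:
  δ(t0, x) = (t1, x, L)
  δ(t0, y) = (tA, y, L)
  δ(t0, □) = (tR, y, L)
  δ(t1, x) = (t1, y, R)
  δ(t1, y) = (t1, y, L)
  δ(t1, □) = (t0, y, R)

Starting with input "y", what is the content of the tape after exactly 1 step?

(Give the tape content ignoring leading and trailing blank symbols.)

Execution trace:
Initial: [t0]y
Step 1: δ(t0, y) = (tA, y, L) → [tA]□y

The machine reaches the accept state tA and halts.

After 1 step, the tape (ignoring leading/trailing blanks) is: y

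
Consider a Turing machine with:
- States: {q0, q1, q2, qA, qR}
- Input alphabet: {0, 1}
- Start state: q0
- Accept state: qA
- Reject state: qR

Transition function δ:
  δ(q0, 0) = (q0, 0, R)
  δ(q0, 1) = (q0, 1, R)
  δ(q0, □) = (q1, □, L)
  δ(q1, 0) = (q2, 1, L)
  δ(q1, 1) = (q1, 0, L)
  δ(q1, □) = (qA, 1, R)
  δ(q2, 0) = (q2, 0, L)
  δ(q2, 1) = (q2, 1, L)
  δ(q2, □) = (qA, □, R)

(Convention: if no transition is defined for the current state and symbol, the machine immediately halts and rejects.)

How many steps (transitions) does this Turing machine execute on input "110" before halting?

Execution trace:
Initial: [q0]110
Step 1: δ(q0, 1) = (q0, 1, R) → 1[q0]10
Step 2: δ(q0, 1) = (q0, 1, R) → 11[q0]0
Step 3: δ(q0, 0) = (q0, 0, R) → 110[q0]□
Step 4: δ(q0, □) = (q1, □, L) → 11[q1]0□
Step 5: δ(q1, 0) = (q2, 1, L) → 1[q2]11□
Step 6: δ(q2, 1) = (q2, 1, L) → [q2]111□
Step 7: δ(q2, 1) = (q2, 1, L) → [q2]□111□
Step 8: δ(q2, □) = (qA, □, R) → □[qA]111□

The machine reaches the accept state qA and halts.

The machine executed 8 steps before halting.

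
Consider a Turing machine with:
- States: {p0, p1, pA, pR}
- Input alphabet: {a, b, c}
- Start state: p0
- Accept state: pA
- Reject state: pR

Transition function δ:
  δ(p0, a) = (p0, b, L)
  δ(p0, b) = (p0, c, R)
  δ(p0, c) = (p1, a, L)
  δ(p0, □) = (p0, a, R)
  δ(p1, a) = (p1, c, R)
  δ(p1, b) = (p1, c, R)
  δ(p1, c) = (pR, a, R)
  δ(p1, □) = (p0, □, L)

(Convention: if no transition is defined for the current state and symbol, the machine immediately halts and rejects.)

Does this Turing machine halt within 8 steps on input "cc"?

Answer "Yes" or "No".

Execution trace:
Initial: [p0]cc
Step 1: δ(p0, c) = (p1, a, L) → [p1]□ac
Step 2: δ(p1, □) = (p0, □, L) → [p0]□□ac
Step 3: δ(p0, □) = (p0, a, R) → a[p0]□ac
Step 4: δ(p0, □) = (p0, a, R) → aa[p0]ac
Step 5: δ(p0, a) = (p0, b, L) → a[p0]abc
Step 6: δ(p0, a) = (p0, b, L) → [p0]abbc
Step 7: δ(p0, a) = (p0, b, L) → [p0]□bbbc
Step 8: δ(p0, □) = (p0, a, R) → a[p0]bbbc

The machine has not reached a halting state after 8 steps.
The machine did not halt within the 8-step bound.

Answer: No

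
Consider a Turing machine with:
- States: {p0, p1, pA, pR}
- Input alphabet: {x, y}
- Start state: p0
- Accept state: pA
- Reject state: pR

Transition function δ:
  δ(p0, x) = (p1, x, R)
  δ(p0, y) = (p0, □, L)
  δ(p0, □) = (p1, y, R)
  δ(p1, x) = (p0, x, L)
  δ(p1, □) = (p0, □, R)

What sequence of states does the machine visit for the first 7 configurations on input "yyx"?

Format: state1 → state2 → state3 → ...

Execution trace:
Initial: [p0]yyx
Step 1: δ(p0, y) = (p0, □, L) → [p0]□□yx
Step 2: δ(p0, □) = (p1, y, R) → y[p1]□yx
Step 3: δ(p1, □) = (p0, □, R) → y□[p0]yx
Step 4: δ(p0, y) = (p0, □, L) → y[p0]□□x
Step 5: δ(p0, □) = (p1, y, R) → yy[p1]□x
Step 6: δ(p1, □) = (p0, □, R) → yy□[p0]x

State sequence: p0 → p0 → p1 → p0 → p0 → p1 → p0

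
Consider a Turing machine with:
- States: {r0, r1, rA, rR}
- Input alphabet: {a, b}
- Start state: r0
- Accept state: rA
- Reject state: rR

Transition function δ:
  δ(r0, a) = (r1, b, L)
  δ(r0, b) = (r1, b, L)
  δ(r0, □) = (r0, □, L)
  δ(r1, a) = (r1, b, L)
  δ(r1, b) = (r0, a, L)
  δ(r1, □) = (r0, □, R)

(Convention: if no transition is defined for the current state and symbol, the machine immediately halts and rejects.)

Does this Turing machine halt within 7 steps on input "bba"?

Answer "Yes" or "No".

Execution trace:
Initial: [r0]bba
Step 1: δ(r0, b) = (r1, b, L) → [r1]□bba
Step 2: δ(r1, □) = (r0, □, R) → □[r0]bba
Step 3: δ(r0, b) = (r1, b, L) → [r1]□bba
Step 4: δ(r1, □) = (r0, □, R) → □[r0]bba
Step 5: δ(r0, b) = (r1, b, L) → [r1]□bba
Step 6: δ(r1, □) = (r0, □, R) → □[r0]bba
Step 7: δ(r0, b) = (r1, b, L) → [r1]□bba

The machine has not reached a halting state after 7 steps.
The machine did not halt within the 7-step bound.

Answer: No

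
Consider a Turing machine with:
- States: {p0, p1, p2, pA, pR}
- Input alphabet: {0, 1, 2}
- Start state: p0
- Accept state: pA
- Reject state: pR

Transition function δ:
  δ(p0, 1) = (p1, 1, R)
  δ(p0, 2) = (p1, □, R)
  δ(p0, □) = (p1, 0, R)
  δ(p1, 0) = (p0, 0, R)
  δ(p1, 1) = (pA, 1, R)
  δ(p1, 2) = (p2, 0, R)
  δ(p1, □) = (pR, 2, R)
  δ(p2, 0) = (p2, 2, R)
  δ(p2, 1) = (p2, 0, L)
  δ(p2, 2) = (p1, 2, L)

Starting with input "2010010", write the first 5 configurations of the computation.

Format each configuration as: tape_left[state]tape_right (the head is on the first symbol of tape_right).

Transitions applied:
Step 1: δ(p0, 2) = (p1, □, R)
Step 2: δ(p1, 0) = (p0, 0, R)
Step 3: δ(p0, 1) = (p1, 1, R)
Step 4: δ(p1, 0) = (p0, 0, R)

The first 5 configurations are:
[p0]2010010 ⊢ □[p1]010010 ⊢ □0[p0]10010 ⊢ □01[p1]0010 ⊢ □010[p0]010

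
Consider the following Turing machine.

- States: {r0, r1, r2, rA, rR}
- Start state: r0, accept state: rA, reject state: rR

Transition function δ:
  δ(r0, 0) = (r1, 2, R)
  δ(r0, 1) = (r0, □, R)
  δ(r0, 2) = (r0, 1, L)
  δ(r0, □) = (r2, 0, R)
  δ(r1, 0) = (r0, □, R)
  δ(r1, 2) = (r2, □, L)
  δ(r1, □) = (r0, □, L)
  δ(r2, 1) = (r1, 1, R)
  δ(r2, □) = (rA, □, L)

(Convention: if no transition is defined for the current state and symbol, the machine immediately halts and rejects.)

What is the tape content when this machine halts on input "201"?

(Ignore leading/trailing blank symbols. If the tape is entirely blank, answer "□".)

Execution trace:
Initial: [r0]201
Step 1: δ(r0, 2) = (r0, 1, L) → [r0]□101
Step 2: δ(r0, □) = (r2, 0, R) → 0[r2]101
Step 3: δ(r2, 1) = (r1, 1, R) → 01[r1]01
Step 4: δ(r1, 0) = (r0, □, R) → 01□[r0]1
Step 5: δ(r0, 1) = (r0, □, R) → 01□□[r0]□
Step 6: δ(r0, □) = (r2, 0, R) → 01□□0[r2]□
Step 7: δ(r2, □) = (rA, □, L) → 01□□[rA]0□

The machine reaches the accept state rA and halts.

Final tape (ignoring leading/trailing blanks): 01□□0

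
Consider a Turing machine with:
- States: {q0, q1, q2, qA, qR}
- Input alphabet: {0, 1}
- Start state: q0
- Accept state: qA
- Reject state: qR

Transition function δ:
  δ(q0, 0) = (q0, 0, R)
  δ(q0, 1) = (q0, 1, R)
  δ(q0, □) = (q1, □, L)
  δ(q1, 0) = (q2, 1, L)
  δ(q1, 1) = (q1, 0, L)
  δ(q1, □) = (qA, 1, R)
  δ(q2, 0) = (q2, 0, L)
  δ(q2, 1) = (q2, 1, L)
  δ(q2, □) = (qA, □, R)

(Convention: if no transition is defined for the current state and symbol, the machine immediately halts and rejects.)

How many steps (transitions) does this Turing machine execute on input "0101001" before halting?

Execution trace:
Initial: [q0]0101001
Step 1: δ(q0, 0) = (q0, 0, R) → 0[q0]101001
Step 2: δ(q0, 1) = (q0, 1, R) → 01[q0]01001
Step 3: δ(q0, 0) = (q0, 0, R) → 010[q0]1001
Step 4: δ(q0, 1) = (q0, 1, R) → 0101[q0]001
Step 5: δ(q0, 0) = (q0, 0, R) → 01010[q0]01
Step 6: δ(q0, 0) = (q0, 0, R) → 010100[q0]1
Step 7: δ(q0, 1) = (q0, 1, R) → 0101001[q0]□
Step 8: δ(q0, □) = (q1, □, L) → 010100[q1]1□
Step 9: δ(q1, 1) = (q1, 0, L) → 01010[q1]00□
Step 10: δ(q1, 0) = (q2, 1, L) → 0101[q2]010□
Step 11: δ(q2, 0) = (q2, 0, L) → 010[q2]1010□
Step 12: δ(q2, 1) = (q2, 1, L) → 01[q2]01010□
Step 13: δ(q2, 0) = (q2, 0, L) → 0[q2]101010□
Step 14: δ(q2, 1) = (q2, 1, L) → [q2]0101010□
Step 15: δ(q2, 0) = (q2, 0, L) → [q2]□0101010□
Step 16: δ(q2, □) = (qA, □, R) → □[qA]0101010□

The machine reaches the accept state qA and halts.

The machine executed 16 steps before halting.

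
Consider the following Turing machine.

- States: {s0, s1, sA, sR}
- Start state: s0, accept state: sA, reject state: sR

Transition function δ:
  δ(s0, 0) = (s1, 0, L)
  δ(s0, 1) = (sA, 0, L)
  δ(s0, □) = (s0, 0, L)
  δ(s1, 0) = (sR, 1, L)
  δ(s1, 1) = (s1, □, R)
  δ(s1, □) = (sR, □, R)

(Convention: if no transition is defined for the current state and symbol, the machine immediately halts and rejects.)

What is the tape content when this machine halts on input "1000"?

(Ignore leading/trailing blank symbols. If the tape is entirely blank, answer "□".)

Execution trace:
Initial: [s0]1000
Step 1: δ(s0, 1) = (sA, 0, L) → [sA]□0000

The machine reaches the accept state sA and halts.

Final tape (ignoring leading/trailing blanks): 0000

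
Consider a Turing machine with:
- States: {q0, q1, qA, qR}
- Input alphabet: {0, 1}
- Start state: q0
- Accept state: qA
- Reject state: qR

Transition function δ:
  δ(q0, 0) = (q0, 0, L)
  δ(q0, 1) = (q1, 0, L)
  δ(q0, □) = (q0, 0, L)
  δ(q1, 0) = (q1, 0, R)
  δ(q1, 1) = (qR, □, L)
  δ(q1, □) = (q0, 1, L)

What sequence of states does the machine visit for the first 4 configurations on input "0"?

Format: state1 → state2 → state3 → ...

Execution trace:
Initial: [q0]0
Step 1: δ(q0, 0) = (q0, 0, L) → [q0]□0
Step 2: δ(q0, □) = (q0, 0, L) → [q0]□00
Step 3: δ(q0, □) = (q0, 0, L) → [q0]□000

State sequence: q0 → q0 → q0 → q0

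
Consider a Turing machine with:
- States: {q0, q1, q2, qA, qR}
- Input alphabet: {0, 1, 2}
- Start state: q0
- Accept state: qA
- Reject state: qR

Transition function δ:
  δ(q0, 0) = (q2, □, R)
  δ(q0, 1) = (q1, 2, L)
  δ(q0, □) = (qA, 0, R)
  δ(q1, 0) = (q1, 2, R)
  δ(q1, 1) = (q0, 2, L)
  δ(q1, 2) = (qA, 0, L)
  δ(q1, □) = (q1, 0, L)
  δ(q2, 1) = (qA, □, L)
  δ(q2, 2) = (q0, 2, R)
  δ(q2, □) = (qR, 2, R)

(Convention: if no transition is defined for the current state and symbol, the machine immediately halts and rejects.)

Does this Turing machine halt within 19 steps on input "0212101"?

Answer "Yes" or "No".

Execution trace:
Initial: [q0]0212101
Step 1: δ(q0, 0) = (q2, □, R) → □[q2]212101
Step 2: δ(q2, 2) = (q0, 2, R) → □2[q0]12101
Step 3: δ(q0, 1) = (q1, 2, L) → □[q1]222101
Step 4: δ(q1, 2) = (qA, 0, L) → [qA]□022101

The machine reaches the accept state qA and halts.
The machine halted after 4 steps (within the 19-step bound).

Answer: Yes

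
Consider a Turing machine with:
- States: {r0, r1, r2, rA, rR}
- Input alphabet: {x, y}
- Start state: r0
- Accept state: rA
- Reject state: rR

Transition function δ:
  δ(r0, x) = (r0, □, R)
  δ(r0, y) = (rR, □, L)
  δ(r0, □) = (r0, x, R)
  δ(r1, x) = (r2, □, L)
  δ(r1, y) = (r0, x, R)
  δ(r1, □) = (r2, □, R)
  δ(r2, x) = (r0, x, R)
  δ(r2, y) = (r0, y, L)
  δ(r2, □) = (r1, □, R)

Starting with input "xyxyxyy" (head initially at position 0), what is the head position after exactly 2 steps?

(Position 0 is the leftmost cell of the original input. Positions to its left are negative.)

Execution trace (head position shown):
Step 0: [r0]xyxyxyy  (head at position 0)
Step 1: move right → □[r0]yxyxyy  (head at position 1)
Step 2: move left → [rR]□□xyxyy  (head at position 0)

After 2 steps, the head is at position 0.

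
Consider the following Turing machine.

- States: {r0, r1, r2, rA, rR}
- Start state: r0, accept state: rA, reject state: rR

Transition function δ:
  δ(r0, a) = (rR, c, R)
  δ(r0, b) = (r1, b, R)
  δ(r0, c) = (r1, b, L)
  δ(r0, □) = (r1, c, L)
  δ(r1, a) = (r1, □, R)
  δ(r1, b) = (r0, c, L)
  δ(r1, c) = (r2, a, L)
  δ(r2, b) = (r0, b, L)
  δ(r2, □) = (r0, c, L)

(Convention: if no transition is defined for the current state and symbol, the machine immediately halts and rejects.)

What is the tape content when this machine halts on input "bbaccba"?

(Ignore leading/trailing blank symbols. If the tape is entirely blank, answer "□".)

Execution trace:
Initial: [r0]bbaccba
Step 1: δ(r0, b) = (r1, b, R) → b[r1]baccba
Step 2: δ(r1, b) = (r0, c, L) → [r0]bcaccba
Step 3: δ(r0, b) = (r1, b, R) → b[r1]caccba
Step 4: δ(r1, c) = (r2, a, L) → [r2]baaccba
Step 5: δ(r2, b) = (r0, b, L) → [r0]□baaccba
Step 6: δ(r0, □) = (r1, c, L) → [r1]□cbaaccba

No transition is defined for δ(r1, □). By convention the machine halts and rejects.

Final tape (ignoring leading/trailing blanks): cbaaccba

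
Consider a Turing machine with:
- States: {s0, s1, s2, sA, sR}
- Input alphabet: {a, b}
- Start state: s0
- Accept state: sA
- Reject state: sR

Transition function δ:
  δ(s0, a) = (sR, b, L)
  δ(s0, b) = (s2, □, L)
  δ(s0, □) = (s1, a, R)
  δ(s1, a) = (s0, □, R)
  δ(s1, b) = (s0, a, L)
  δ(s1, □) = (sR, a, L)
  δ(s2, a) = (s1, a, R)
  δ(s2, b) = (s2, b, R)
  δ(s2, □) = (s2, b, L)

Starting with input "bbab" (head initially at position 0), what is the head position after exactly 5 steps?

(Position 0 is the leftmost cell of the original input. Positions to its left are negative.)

Execution trace (head position shown):
Step 0: [s0]bbab  (head at position 0)
Step 1: move left → [s2]□□bab  (head at position -1)
Step 2: move left → [s2]□b□bab  (head at position -2)
Step 3: move left → [s2]□bb□bab  (head at position -3)
Step 4: move left → [s2]□bbb□bab  (head at position -4)
Step 5: move left → [s2]□bbbb□bab  (head at position -5)

After 5 steps, the head is at position -5.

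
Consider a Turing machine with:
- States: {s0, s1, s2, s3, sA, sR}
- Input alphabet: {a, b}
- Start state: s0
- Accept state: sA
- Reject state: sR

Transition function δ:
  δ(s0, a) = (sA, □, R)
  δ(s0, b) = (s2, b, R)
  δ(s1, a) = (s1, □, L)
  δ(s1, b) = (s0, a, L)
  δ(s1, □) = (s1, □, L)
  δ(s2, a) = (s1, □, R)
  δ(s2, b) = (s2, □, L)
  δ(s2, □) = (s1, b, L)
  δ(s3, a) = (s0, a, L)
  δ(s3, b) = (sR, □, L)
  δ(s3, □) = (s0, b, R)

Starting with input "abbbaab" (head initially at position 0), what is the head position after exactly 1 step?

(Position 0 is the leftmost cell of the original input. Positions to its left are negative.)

Execution trace (head position shown):
Step 0: [s0]abbbaab  (head at position 0)
Step 1: move right → □[sA]bbbaab  (head at position 1)

After 1 step, the head is at position 1.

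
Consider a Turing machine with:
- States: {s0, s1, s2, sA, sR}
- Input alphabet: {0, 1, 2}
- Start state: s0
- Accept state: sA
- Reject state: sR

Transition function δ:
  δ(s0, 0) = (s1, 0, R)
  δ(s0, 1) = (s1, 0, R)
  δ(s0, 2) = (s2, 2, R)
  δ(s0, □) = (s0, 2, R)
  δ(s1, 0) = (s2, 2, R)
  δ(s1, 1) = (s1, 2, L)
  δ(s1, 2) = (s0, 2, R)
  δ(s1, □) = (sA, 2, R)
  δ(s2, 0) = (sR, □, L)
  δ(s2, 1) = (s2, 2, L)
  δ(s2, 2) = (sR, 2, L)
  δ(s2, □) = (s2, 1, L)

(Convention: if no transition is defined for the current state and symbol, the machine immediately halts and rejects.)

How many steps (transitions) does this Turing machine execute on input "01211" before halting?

Execution trace:
Initial: [s0]01211
Step 1: δ(s0, 0) = (s1, 0, R) → 0[s1]1211
Step 2: δ(s1, 1) = (s1, 2, L) → [s1]02211
Step 3: δ(s1, 0) = (s2, 2, R) → 2[s2]2211
Step 4: δ(s2, 2) = (sR, 2, L) → [sR]22211

The machine reaches the reject state sR and halts.

The machine executed 4 steps before halting.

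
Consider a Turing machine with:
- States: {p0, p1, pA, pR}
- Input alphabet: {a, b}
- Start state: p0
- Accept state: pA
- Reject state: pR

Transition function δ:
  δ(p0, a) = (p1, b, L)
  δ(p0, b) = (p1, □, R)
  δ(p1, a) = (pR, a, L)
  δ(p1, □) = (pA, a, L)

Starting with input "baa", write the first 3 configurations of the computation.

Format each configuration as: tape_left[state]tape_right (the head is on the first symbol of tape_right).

Transitions applied:
Step 1: δ(p0, b) = (p1, □, R)
Step 2: δ(p1, a) = (pR, a, L)

The first 3 configurations are:
[p0]baa ⊢ □[p1]aa ⊢ [pR]□aa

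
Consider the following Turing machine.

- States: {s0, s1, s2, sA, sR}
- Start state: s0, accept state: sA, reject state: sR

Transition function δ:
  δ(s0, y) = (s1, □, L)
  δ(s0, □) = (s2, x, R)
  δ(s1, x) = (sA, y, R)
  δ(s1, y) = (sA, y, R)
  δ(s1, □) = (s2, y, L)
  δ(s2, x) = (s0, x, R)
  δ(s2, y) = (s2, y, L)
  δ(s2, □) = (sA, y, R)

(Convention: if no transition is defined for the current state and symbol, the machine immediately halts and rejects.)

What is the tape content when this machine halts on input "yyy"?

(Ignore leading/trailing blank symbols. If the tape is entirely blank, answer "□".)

Execution trace:
Initial: [s0]yyy
Step 1: δ(s0, y) = (s1, □, L) → [s1]□□yy
Step 2: δ(s1, □) = (s2, y, L) → [s2]□y□yy
Step 3: δ(s2, □) = (sA, y, R) → y[sA]y□yy

The machine reaches the accept state sA and halts.

Final tape (ignoring leading/trailing blanks): yy□yy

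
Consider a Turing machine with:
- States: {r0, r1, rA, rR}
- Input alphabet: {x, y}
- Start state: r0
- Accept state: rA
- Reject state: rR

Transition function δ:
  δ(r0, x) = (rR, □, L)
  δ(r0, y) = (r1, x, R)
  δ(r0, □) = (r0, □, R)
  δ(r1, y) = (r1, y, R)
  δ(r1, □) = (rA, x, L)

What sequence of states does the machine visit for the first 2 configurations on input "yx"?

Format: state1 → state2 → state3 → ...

Execution trace:
Initial: [r0]yx
Step 1: δ(r0, y) = (r1, x, R) → x[r1]x

No transition is defined for δ(r1, x). By convention the machine halts and rejects.

State sequence: r0 → r1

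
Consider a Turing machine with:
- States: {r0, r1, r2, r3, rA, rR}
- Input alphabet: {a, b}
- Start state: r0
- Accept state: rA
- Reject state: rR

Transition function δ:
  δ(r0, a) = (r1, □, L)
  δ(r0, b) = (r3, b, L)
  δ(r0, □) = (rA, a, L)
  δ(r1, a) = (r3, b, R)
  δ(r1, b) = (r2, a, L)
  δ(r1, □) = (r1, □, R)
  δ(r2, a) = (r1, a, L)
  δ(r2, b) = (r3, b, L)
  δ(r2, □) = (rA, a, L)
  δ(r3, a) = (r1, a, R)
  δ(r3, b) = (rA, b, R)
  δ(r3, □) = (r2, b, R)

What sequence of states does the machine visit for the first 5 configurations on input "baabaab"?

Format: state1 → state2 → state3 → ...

Execution trace:
Initial: [r0]baabaab
Step 1: δ(r0, b) = (r3, b, L) → [r3]□baabaab
Step 2: δ(r3, □) = (r2, b, R) → b[r2]baabaab
Step 3: δ(r2, b) = (r3, b, L) → [r3]bbaabaab
Step 4: δ(r3, b) = (rA, b, R) → b[rA]baabaab

The machine reaches the accept state rA and halts.

State sequence: r0 → r3 → r2 → r3 → rA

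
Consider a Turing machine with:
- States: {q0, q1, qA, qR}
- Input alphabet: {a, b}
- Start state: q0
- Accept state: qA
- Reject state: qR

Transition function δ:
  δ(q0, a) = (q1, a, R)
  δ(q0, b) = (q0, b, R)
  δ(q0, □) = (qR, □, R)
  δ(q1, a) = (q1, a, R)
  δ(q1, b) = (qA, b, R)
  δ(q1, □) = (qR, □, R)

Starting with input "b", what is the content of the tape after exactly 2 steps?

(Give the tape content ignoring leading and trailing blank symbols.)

Execution trace:
Initial: [q0]b
Step 1: δ(q0, b) = (q0, b, R) → b[q0]□
Step 2: δ(q0, □) = (qR, □, R) → b□[qR]□

The machine reaches the reject state qR and halts.

After 2 steps, the tape (ignoring leading/trailing blanks) is: b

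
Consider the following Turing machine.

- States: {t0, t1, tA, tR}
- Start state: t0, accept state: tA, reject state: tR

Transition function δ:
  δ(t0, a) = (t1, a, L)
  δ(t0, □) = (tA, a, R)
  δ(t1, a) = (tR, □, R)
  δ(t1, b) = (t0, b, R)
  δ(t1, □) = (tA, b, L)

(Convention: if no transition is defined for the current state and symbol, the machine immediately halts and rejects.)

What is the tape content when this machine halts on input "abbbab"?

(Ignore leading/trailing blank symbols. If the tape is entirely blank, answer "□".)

Execution trace:
Initial: [t0]abbbab
Step 1: δ(t0, a) = (t1, a, L) → [t1]□abbbab
Step 2: δ(t1, □) = (tA, b, L) → [tA]□babbbab

The machine reaches the accept state tA and halts.

Final tape (ignoring leading/trailing blanks): babbbab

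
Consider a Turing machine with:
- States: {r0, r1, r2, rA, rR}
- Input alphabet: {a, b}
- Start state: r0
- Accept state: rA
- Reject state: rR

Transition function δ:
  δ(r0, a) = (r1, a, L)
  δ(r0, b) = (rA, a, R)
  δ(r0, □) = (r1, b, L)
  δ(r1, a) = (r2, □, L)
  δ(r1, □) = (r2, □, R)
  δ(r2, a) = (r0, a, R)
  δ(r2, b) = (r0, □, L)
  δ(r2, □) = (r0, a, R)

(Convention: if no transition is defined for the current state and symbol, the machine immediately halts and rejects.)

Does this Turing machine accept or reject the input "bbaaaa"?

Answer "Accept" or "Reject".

Execution trace:
Initial: [r0]bbaaaa
Step 1: δ(r0, b) = (rA, a, R) → a[rA]baaaa

The machine reaches the accept state rA and halts.

Answer: Accept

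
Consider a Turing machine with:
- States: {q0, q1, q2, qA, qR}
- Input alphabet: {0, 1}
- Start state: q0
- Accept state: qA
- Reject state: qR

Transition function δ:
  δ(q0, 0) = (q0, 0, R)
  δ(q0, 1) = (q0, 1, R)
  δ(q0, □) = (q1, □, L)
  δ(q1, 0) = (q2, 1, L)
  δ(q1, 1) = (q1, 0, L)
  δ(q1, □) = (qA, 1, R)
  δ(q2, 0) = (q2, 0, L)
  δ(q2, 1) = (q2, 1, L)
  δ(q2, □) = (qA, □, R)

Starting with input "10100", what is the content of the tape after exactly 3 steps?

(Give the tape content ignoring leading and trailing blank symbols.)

Execution trace:
Initial: [q0]10100
Step 1: δ(q0, 1) = (q0, 1, R) → 1[q0]0100
Step 2: δ(q0, 0) = (q0, 0, R) → 10[q0]100
Step 3: δ(q0, 1) = (q0, 1, R) → 101[q0]00

After 3 steps, the tape (ignoring leading/trailing blanks) is: 10100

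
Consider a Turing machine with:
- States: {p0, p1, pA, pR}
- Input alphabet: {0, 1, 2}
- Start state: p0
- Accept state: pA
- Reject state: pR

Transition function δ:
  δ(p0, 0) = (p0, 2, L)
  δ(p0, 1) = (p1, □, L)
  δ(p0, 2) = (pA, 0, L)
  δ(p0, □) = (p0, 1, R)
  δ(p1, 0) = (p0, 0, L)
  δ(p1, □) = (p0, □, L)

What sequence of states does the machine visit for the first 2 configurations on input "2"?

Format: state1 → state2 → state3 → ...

Execution trace:
Initial: [p0]2
Step 1: δ(p0, 2) = (pA, 0, L) → [pA]□0

The machine reaches the accept state pA and halts.

State sequence: p0 → pA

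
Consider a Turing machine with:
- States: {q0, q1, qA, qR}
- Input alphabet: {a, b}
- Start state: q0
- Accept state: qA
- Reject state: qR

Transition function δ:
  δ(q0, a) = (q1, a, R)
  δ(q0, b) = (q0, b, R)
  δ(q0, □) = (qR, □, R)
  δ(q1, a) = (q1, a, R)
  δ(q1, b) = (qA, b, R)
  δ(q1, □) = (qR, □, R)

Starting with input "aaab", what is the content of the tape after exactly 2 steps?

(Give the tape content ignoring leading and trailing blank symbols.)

Execution trace:
Initial: [q0]aaab
Step 1: δ(q0, a) = (q1, a, R) → a[q1]aab
Step 2: δ(q1, a) = (q1, a, R) → aa[q1]ab

After 2 steps, the tape (ignoring leading/trailing blanks) is: aaab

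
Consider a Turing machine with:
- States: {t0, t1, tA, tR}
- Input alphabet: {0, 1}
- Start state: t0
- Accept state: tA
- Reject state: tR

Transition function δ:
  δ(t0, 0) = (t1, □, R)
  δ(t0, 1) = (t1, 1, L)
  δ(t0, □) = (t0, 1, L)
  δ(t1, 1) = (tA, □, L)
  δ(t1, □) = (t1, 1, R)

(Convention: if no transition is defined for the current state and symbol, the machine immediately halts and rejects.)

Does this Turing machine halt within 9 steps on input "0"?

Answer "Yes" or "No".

Execution trace:
Initial: [t0]0
Step 1: δ(t0, 0) = (t1, □, R) → □[t1]□
Step 2: δ(t1, □) = (t1, 1, R) → □1[t1]□
Step 3: δ(t1, □) = (t1, 1, R) → □11[t1]□
Step 4: δ(t1, □) = (t1, 1, R) → □111[t1]□
Step 5: δ(t1, □) = (t1, 1, R) → □1111[t1]□
Step 6: δ(t1, □) = (t1, 1, R) → □11111[t1]□
Step 7: δ(t1, □) = (t1, 1, R) → □111111[t1]□
Step 8: δ(t1, □) = (t1, 1, R) → □1111111[t1]□
Step 9: δ(t1, □) = (t1, 1, R) → □11111111[t1]□

The machine has not reached a halting state after 9 steps.
The machine did not halt within the 9-step bound.

Answer: No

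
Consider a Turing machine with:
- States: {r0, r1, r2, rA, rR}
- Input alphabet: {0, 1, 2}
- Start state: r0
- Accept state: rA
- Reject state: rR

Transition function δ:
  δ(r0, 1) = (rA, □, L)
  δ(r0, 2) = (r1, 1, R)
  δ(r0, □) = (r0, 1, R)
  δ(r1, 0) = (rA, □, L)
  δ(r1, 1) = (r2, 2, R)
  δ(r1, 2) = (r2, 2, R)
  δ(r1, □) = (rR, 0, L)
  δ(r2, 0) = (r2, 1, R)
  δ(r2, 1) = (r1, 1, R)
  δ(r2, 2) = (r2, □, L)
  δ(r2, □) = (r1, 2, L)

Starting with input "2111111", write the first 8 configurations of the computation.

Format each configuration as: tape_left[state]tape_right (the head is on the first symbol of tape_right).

Transitions applied:
Step 1: δ(r0, 2) = (r1, 1, R)
Step 2: δ(r1, 1) = (r2, 2, R)
Step 3: δ(r2, 1) = (r1, 1, R)
Step 4: δ(r1, 1) = (r2, 2, R)
Step 5: δ(r2, 1) = (r1, 1, R)
Step 6: δ(r1, 1) = (r2, 2, R)
Step 7: δ(r2, 1) = (r1, 1, R)

The first 8 configurations are:
[r0]2111111 ⊢ 1[r1]111111 ⊢ 12[r2]11111 ⊢ 121[r1]1111 ⊢ 1212[r2]111 ⊢ 12121[r1]11 ⊢ 121212[r2]1 ⊢ 1212121[r1]□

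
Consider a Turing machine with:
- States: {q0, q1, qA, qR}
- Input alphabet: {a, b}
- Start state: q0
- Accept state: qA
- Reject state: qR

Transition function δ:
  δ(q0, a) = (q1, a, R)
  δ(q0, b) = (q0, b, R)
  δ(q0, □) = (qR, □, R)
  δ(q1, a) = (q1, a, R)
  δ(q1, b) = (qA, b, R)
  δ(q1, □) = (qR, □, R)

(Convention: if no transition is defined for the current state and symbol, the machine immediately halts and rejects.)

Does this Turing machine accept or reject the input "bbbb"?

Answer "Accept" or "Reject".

Execution trace:
Initial: [q0]bbbb
Step 1: δ(q0, b) = (q0, b, R) → b[q0]bbb
Step 2: δ(q0, b) = (q0, b, R) → bb[q0]bb
Step 3: δ(q0, b) = (q0, b, R) → bbb[q0]b
Step 4: δ(q0, b) = (q0, b, R) → bbbb[q0]□
Step 5: δ(q0, □) = (qR, □, R) → bbbb□[qR]□

The machine reaches the reject state qR and halts.

Answer: Reject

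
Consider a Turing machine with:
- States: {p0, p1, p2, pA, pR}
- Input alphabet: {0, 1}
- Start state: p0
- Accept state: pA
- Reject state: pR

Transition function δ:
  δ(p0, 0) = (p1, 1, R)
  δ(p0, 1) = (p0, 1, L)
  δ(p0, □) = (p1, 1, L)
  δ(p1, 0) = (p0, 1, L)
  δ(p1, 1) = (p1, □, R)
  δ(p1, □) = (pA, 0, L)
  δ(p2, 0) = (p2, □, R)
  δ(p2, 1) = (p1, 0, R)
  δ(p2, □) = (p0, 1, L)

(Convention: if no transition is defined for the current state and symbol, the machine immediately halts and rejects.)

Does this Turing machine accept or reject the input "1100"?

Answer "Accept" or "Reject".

Execution trace:
Initial: [p0]1100
Step 1: δ(p0, 1) = (p0, 1, L) → [p0]□1100
Step 2: δ(p0, □) = (p1, 1, L) → [p1]□11100
Step 3: δ(p1, □) = (pA, 0, L) → [pA]□011100

The machine reaches the accept state pA and halts.

Answer: Accept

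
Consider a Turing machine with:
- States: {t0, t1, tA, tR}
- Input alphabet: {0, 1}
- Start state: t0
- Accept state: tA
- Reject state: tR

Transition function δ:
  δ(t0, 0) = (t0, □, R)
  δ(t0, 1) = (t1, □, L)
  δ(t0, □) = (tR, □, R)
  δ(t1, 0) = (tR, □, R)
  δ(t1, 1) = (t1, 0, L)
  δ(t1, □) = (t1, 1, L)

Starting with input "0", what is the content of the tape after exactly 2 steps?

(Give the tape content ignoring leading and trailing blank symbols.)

Execution trace:
Initial: [t0]0
Step 1: δ(t0, 0) = (t0, □, R) → □[t0]□
Step 2: δ(t0, □) = (tR, □, R) → □□[tR]□

The machine reaches the reject state tR and halts.

After 2 steps, the tape (ignoring leading/trailing blanks) is: □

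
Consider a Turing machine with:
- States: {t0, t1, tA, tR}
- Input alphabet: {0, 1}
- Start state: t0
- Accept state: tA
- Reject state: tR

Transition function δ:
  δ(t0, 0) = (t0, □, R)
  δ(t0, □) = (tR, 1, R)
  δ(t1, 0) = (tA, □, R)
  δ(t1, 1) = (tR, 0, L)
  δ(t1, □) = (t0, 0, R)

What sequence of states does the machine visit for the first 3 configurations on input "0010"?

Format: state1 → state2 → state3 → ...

Execution trace:
Initial: [t0]0010
Step 1: δ(t0, 0) = (t0, □, R) → □[t0]010
Step 2: δ(t0, 0) = (t0, □, R) → □□[t0]10

No transition is defined for δ(t0, 1). By convention the machine halts and rejects.

State sequence: t0 → t0 → t0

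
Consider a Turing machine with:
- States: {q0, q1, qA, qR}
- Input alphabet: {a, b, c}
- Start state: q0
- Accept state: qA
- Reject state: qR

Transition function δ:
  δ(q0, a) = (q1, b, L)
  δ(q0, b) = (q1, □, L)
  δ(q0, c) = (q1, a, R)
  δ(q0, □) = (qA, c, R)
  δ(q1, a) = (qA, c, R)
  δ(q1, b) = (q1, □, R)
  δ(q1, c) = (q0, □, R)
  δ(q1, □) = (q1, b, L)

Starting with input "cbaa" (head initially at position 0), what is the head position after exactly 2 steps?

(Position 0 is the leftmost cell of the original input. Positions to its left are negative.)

Execution trace (head position shown):
Step 0: [q0]cbaa  (head at position 0)
Step 1: move right → a[q1]baa  (head at position 1)
Step 2: move right → a□[q1]aa  (head at position 2)

After 2 steps, the head is at position 2.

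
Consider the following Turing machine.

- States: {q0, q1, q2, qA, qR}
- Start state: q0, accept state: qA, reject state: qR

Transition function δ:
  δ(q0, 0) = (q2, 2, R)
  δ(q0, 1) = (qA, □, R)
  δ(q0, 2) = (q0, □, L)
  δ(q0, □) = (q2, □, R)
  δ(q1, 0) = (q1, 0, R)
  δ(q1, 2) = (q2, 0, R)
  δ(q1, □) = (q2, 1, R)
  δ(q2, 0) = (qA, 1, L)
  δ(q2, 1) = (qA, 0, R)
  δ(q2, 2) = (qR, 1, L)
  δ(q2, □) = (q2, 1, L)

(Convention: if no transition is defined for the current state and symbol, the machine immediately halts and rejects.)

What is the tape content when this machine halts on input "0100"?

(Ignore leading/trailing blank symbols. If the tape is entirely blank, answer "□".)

Execution trace:
Initial: [q0]0100
Step 1: δ(q0, 0) = (q2, 2, R) → 2[q2]100
Step 2: δ(q2, 1) = (qA, 0, R) → 20[qA]00

The machine reaches the accept state qA and halts.

Final tape (ignoring leading/trailing blanks): 2000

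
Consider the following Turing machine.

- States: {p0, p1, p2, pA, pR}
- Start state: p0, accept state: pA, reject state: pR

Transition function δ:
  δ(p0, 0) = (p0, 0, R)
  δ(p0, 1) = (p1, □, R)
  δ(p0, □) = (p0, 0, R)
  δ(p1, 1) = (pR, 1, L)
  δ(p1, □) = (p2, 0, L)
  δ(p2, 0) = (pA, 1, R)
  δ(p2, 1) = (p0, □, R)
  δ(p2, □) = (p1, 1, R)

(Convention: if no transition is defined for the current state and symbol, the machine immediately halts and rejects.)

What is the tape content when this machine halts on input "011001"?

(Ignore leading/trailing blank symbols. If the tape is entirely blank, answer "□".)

Execution trace:
Initial: [p0]011001
Step 1: δ(p0, 0) = (p0, 0, R) → 0[p0]11001
Step 2: δ(p0, 1) = (p1, □, R) → 0□[p1]1001
Step 3: δ(p1, 1) = (pR, 1, L) → 0[pR]□1001

The machine reaches the reject state pR and halts.

Final tape (ignoring leading/trailing blanks): 0□1001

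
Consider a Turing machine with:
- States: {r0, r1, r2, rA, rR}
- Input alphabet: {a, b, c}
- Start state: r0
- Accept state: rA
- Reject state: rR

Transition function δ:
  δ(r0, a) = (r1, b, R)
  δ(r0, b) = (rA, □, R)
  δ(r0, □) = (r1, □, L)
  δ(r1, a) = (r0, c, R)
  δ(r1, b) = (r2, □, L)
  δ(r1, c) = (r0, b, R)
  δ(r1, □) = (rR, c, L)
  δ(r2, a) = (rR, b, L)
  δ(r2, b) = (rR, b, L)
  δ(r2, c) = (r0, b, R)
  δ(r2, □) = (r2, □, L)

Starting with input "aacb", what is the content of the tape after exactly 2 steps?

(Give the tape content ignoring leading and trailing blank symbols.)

Execution trace:
Initial: [r0]aacb
Step 1: δ(r0, a) = (r1, b, R) → b[r1]acb
Step 2: δ(r1, a) = (r0, c, R) → bc[r0]cb

No transition is defined for δ(r0, c). By convention the machine halts and rejects.

After 2 steps, the tape (ignoring leading/trailing blanks) is: bccb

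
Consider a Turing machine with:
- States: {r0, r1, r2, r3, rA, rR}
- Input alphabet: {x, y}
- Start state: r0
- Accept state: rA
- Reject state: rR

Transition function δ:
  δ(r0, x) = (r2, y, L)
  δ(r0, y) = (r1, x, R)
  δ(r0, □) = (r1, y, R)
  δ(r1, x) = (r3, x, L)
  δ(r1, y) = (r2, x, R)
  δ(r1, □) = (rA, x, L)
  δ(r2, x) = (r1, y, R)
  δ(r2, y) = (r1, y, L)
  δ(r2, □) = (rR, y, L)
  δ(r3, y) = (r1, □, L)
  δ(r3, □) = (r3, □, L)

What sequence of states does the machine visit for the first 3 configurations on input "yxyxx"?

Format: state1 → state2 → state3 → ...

Execution trace:
Initial: [r0]yxyxx
Step 1: δ(r0, y) = (r1, x, R) → x[r1]xyxx
Step 2: δ(r1, x) = (r3, x, L) → [r3]xxyxx

No transition is defined for δ(r3, x). By convention the machine halts and rejects.

State sequence: r0 → r1 → r3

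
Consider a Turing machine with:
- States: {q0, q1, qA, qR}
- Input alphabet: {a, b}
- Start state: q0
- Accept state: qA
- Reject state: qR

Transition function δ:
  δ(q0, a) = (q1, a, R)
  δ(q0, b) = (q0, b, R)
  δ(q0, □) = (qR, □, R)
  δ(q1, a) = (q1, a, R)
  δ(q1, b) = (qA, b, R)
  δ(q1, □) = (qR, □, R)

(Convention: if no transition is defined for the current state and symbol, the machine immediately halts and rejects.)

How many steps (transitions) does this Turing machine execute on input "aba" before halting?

Execution trace:
Initial: [q0]aba
Step 1: δ(q0, a) = (q1, a, R) → a[q1]ba
Step 2: δ(q1, b) = (qA, b, R) → ab[qA]a

The machine reaches the accept state qA and halts.

The machine executed 2 steps before halting.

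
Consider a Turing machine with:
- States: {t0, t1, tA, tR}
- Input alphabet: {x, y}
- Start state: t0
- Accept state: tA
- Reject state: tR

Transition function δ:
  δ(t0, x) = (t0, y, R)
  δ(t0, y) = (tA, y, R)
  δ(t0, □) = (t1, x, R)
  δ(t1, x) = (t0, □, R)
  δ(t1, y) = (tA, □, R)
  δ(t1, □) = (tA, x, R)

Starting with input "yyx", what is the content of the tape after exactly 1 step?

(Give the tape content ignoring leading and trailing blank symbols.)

Execution trace:
Initial: [t0]yyx
Step 1: δ(t0, y) = (tA, y, R) → y[tA]yx

The machine reaches the accept state tA and halts.

After 1 step, the tape (ignoring leading/trailing blanks) is: yyx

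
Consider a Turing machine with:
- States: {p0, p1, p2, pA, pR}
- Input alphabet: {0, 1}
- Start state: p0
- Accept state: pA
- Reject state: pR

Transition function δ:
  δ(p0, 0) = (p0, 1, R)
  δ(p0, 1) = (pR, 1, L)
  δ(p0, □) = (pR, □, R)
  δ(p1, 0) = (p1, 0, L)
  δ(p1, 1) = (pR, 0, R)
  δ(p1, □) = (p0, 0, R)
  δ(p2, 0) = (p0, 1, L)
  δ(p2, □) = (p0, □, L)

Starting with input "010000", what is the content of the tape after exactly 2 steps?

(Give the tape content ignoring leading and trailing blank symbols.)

Execution trace:
Initial: [p0]010000
Step 1: δ(p0, 0) = (p0, 1, R) → 1[p0]10000
Step 2: δ(p0, 1) = (pR, 1, L) → [pR]110000

The machine reaches the reject state pR and halts.

After 2 steps, the tape (ignoring leading/trailing blanks) is: 110000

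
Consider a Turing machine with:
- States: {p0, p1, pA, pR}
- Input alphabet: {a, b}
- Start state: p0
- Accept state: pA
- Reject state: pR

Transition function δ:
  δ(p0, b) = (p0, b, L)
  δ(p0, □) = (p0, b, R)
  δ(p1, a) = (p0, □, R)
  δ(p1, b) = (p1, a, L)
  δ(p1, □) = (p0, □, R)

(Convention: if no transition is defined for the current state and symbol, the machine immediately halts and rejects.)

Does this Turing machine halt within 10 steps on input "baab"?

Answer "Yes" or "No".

Execution trace:
Initial: [p0]baab
Step 1: δ(p0, b) = (p0, b, L) → [p0]□baab
Step 2: δ(p0, □) = (p0, b, R) → b[p0]baab
Step 3: δ(p0, b) = (p0, b, L) → [p0]bbaab
Step 4: δ(p0, b) = (p0, b, L) → [p0]□bbaab
Step 5: δ(p0, □) = (p0, b, R) → b[p0]bbaab
Step 6: δ(p0, b) = (p0, b, L) → [p0]bbbaab
Step 7: δ(p0, b) = (p0, b, L) → [p0]□bbbaab
Step 8: δ(p0, □) = (p0, b, R) → b[p0]bbbaab
Step 9: δ(p0, b) = (p0, b, L) → [p0]bbbbaab
Step 10: δ(p0, b) = (p0, b, L) → [p0]□bbbbaab

The machine has not reached a halting state after 10 steps.
The machine did not halt within the 10-step bound.

Answer: No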